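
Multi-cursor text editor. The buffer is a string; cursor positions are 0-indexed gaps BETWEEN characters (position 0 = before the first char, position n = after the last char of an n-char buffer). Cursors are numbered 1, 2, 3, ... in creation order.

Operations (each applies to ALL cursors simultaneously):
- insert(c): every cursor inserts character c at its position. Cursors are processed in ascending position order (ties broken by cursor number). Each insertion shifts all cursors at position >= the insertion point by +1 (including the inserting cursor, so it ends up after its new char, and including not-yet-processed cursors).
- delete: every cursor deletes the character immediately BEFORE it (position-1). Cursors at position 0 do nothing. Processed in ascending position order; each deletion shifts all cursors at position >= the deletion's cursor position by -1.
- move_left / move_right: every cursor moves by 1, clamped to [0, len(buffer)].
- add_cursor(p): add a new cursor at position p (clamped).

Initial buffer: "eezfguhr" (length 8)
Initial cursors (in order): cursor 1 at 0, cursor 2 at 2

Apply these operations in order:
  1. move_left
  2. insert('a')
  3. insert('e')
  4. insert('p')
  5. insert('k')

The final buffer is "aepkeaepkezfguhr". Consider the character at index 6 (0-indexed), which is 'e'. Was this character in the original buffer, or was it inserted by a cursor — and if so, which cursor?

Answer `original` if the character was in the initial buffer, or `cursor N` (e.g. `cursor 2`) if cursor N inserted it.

After op 1 (move_left): buffer="eezfguhr" (len 8), cursors c1@0 c2@1, authorship ........
After op 2 (insert('a')): buffer="aeaezfguhr" (len 10), cursors c1@1 c2@3, authorship 1.2.......
After op 3 (insert('e')): buffer="aeeaeezfguhr" (len 12), cursors c1@2 c2@5, authorship 11.22.......
After op 4 (insert('p')): buffer="aepeaepezfguhr" (len 14), cursors c1@3 c2@7, authorship 111.222.......
After op 5 (insert('k')): buffer="aepkeaepkezfguhr" (len 16), cursors c1@4 c2@9, authorship 1111.2222.......
Authorship (.=original, N=cursor N): 1 1 1 1 . 2 2 2 2 . . . . . . .
Index 6: author = 2

Answer: cursor 2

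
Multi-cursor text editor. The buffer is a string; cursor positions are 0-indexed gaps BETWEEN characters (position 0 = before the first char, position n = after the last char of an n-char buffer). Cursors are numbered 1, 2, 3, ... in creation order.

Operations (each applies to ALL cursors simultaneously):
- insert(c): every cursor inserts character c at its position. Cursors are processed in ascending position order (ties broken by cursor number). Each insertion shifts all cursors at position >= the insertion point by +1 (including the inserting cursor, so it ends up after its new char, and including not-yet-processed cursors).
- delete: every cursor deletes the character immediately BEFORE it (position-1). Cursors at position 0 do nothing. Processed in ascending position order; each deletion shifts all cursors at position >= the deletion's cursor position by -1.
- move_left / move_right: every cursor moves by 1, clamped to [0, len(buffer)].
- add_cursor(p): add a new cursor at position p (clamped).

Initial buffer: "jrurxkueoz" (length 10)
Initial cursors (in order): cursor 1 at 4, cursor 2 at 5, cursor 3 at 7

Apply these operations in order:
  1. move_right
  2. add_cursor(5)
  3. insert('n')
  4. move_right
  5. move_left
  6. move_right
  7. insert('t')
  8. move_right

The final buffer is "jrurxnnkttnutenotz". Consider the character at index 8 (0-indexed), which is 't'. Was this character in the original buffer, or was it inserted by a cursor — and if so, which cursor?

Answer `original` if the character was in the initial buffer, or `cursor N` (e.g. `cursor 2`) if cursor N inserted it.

After op 1 (move_right): buffer="jrurxkueoz" (len 10), cursors c1@5 c2@6 c3@8, authorship ..........
After op 2 (add_cursor(5)): buffer="jrurxkueoz" (len 10), cursors c1@5 c4@5 c2@6 c3@8, authorship ..........
After op 3 (insert('n')): buffer="jrurxnnknuenoz" (len 14), cursors c1@7 c4@7 c2@9 c3@12, authorship .....14.2..3..
After op 4 (move_right): buffer="jrurxnnknuenoz" (len 14), cursors c1@8 c4@8 c2@10 c3@13, authorship .....14.2..3..
After op 5 (move_left): buffer="jrurxnnknuenoz" (len 14), cursors c1@7 c4@7 c2@9 c3@12, authorship .....14.2..3..
After op 6 (move_right): buffer="jrurxnnknuenoz" (len 14), cursors c1@8 c4@8 c2@10 c3@13, authorship .....14.2..3..
After op 7 (insert('t')): buffer="jrurxnnkttnutenotz" (len 18), cursors c1@10 c4@10 c2@13 c3@17, authorship .....14.142.2.3.3.
After op 8 (move_right): buffer="jrurxnnkttnutenotz" (len 18), cursors c1@11 c4@11 c2@14 c3@18, authorship .....14.142.2.3.3.
Authorship (.=original, N=cursor N): . . . . . 1 4 . 1 4 2 . 2 . 3 . 3 .
Index 8: author = 1

Answer: cursor 1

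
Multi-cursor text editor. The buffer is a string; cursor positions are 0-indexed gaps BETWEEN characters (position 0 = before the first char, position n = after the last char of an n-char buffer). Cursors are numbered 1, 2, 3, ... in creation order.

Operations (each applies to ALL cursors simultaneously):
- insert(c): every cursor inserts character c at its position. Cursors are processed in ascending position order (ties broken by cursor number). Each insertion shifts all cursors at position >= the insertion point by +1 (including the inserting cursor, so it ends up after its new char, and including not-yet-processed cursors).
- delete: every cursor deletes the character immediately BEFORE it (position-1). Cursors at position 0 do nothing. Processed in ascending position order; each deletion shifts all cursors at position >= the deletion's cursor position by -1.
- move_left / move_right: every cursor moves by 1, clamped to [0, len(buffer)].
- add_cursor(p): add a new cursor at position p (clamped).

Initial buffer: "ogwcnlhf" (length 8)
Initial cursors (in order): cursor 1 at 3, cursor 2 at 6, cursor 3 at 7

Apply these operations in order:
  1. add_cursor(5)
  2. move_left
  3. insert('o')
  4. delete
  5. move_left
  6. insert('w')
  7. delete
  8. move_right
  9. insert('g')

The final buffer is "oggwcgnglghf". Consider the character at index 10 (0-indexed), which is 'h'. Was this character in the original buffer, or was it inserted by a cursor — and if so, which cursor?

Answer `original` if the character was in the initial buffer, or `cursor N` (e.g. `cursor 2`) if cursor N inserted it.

After op 1 (add_cursor(5)): buffer="ogwcnlhf" (len 8), cursors c1@3 c4@5 c2@6 c3@7, authorship ........
After op 2 (move_left): buffer="ogwcnlhf" (len 8), cursors c1@2 c4@4 c2@5 c3@6, authorship ........
After op 3 (insert('o')): buffer="ogowconolohf" (len 12), cursors c1@3 c4@6 c2@8 c3@10, authorship ..1..4.2.3..
After op 4 (delete): buffer="ogwcnlhf" (len 8), cursors c1@2 c4@4 c2@5 c3@6, authorship ........
After op 5 (move_left): buffer="ogwcnlhf" (len 8), cursors c1@1 c4@3 c2@4 c3@5, authorship ........
After op 6 (insert('w')): buffer="owgwwcwnwlhf" (len 12), cursors c1@2 c4@5 c2@7 c3@9, authorship .1..4.2.3...
After op 7 (delete): buffer="ogwcnlhf" (len 8), cursors c1@1 c4@3 c2@4 c3@5, authorship ........
After op 8 (move_right): buffer="ogwcnlhf" (len 8), cursors c1@2 c4@4 c2@5 c3@6, authorship ........
After op 9 (insert('g')): buffer="oggwcgnglghf" (len 12), cursors c1@3 c4@6 c2@8 c3@10, authorship ..1..4.2.3..
Authorship (.=original, N=cursor N): . . 1 . . 4 . 2 . 3 . .
Index 10: author = original

Answer: original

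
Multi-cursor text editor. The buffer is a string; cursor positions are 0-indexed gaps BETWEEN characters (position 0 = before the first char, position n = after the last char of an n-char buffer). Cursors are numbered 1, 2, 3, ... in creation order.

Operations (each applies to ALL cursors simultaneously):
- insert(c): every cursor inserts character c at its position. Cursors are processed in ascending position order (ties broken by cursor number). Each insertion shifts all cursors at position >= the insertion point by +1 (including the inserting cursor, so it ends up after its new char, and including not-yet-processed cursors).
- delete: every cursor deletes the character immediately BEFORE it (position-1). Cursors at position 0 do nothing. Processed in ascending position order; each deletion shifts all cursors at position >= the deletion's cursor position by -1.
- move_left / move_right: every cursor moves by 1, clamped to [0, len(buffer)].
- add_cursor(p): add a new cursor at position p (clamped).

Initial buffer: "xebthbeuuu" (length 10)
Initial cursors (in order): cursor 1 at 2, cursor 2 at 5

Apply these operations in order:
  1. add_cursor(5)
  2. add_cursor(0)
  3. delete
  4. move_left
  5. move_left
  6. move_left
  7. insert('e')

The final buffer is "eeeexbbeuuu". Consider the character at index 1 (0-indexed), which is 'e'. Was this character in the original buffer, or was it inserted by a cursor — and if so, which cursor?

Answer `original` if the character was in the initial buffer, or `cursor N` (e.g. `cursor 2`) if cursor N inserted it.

After op 1 (add_cursor(5)): buffer="xebthbeuuu" (len 10), cursors c1@2 c2@5 c3@5, authorship ..........
After op 2 (add_cursor(0)): buffer="xebthbeuuu" (len 10), cursors c4@0 c1@2 c2@5 c3@5, authorship ..........
After op 3 (delete): buffer="xbbeuuu" (len 7), cursors c4@0 c1@1 c2@2 c3@2, authorship .......
After op 4 (move_left): buffer="xbbeuuu" (len 7), cursors c1@0 c4@0 c2@1 c3@1, authorship .......
After op 5 (move_left): buffer="xbbeuuu" (len 7), cursors c1@0 c2@0 c3@0 c4@0, authorship .......
After op 6 (move_left): buffer="xbbeuuu" (len 7), cursors c1@0 c2@0 c3@0 c4@0, authorship .......
After op 7 (insert('e')): buffer="eeeexbbeuuu" (len 11), cursors c1@4 c2@4 c3@4 c4@4, authorship 1234.......
Authorship (.=original, N=cursor N): 1 2 3 4 . . . . . . .
Index 1: author = 2

Answer: cursor 2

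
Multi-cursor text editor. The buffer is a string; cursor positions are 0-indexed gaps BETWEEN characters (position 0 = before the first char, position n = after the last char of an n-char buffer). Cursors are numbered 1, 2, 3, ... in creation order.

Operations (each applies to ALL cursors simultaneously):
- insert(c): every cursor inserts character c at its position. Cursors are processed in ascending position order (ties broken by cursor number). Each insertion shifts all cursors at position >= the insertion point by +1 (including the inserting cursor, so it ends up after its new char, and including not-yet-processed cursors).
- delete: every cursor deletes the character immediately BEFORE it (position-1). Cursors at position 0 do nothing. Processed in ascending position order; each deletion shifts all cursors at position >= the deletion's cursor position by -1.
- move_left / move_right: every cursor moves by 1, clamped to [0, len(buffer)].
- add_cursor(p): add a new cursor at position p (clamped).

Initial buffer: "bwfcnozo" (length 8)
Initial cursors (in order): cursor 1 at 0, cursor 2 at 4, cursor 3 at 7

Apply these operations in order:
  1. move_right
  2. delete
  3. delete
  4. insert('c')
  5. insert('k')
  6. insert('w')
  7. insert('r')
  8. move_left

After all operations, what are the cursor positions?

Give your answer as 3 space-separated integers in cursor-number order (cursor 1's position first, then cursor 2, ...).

After op 1 (move_right): buffer="bwfcnozo" (len 8), cursors c1@1 c2@5 c3@8, authorship ........
After op 2 (delete): buffer="wfcoz" (len 5), cursors c1@0 c2@3 c3@5, authorship .....
After op 3 (delete): buffer="wfo" (len 3), cursors c1@0 c2@2 c3@3, authorship ...
After op 4 (insert('c')): buffer="cwfcoc" (len 6), cursors c1@1 c2@4 c3@6, authorship 1..2.3
After op 5 (insert('k')): buffer="ckwfckock" (len 9), cursors c1@2 c2@6 c3@9, authorship 11..22.33
After op 6 (insert('w')): buffer="ckwwfckwockw" (len 12), cursors c1@3 c2@8 c3@12, authorship 111..222.333
After op 7 (insert('r')): buffer="ckwrwfckwrockwr" (len 15), cursors c1@4 c2@10 c3@15, authorship 1111..2222.3333
After op 8 (move_left): buffer="ckwrwfckwrockwr" (len 15), cursors c1@3 c2@9 c3@14, authorship 1111..2222.3333

Answer: 3 9 14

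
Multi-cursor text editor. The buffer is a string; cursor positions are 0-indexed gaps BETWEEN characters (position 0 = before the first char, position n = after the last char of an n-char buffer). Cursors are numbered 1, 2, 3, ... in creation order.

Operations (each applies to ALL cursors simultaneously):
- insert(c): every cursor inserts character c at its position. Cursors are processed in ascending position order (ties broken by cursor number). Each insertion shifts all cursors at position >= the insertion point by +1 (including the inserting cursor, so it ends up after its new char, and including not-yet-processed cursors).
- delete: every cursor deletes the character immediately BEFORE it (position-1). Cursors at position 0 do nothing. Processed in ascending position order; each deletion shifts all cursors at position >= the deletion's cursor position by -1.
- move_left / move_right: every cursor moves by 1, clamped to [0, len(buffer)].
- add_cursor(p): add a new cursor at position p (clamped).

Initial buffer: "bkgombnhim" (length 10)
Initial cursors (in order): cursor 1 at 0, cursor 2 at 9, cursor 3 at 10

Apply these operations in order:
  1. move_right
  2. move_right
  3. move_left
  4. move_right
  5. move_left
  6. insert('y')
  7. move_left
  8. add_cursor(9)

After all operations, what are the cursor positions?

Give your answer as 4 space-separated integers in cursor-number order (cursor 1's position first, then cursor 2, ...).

After op 1 (move_right): buffer="bkgombnhim" (len 10), cursors c1@1 c2@10 c3@10, authorship ..........
After op 2 (move_right): buffer="bkgombnhim" (len 10), cursors c1@2 c2@10 c3@10, authorship ..........
After op 3 (move_left): buffer="bkgombnhim" (len 10), cursors c1@1 c2@9 c3@9, authorship ..........
After op 4 (move_right): buffer="bkgombnhim" (len 10), cursors c1@2 c2@10 c3@10, authorship ..........
After op 5 (move_left): buffer="bkgombnhim" (len 10), cursors c1@1 c2@9 c3@9, authorship ..........
After op 6 (insert('y')): buffer="bykgombnhiyym" (len 13), cursors c1@2 c2@12 c3@12, authorship .1........23.
After op 7 (move_left): buffer="bykgombnhiyym" (len 13), cursors c1@1 c2@11 c3@11, authorship .1........23.
After op 8 (add_cursor(9)): buffer="bykgombnhiyym" (len 13), cursors c1@1 c4@9 c2@11 c3@11, authorship .1........23.

Answer: 1 11 11 9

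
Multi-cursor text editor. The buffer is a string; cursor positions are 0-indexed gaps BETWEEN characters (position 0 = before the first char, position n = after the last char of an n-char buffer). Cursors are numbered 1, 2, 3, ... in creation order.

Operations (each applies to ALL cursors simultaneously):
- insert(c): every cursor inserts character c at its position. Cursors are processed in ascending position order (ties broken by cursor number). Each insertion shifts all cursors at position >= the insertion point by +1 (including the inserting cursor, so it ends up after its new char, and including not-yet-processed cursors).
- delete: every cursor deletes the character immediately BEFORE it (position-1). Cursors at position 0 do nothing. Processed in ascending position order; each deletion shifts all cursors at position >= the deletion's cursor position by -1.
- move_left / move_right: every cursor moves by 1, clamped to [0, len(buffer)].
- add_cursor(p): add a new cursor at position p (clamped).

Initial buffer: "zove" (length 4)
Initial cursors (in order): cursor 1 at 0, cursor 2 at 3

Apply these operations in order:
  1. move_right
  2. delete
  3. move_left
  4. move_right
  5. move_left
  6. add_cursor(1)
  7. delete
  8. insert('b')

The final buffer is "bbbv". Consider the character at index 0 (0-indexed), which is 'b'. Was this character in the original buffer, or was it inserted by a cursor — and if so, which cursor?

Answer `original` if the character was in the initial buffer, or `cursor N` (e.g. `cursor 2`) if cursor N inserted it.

After op 1 (move_right): buffer="zove" (len 4), cursors c1@1 c2@4, authorship ....
After op 2 (delete): buffer="ov" (len 2), cursors c1@0 c2@2, authorship ..
After op 3 (move_left): buffer="ov" (len 2), cursors c1@0 c2@1, authorship ..
After op 4 (move_right): buffer="ov" (len 2), cursors c1@1 c2@2, authorship ..
After op 5 (move_left): buffer="ov" (len 2), cursors c1@0 c2@1, authorship ..
After op 6 (add_cursor(1)): buffer="ov" (len 2), cursors c1@0 c2@1 c3@1, authorship ..
After op 7 (delete): buffer="v" (len 1), cursors c1@0 c2@0 c3@0, authorship .
After op 8 (insert('b')): buffer="bbbv" (len 4), cursors c1@3 c2@3 c3@3, authorship 123.
Authorship (.=original, N=cursor N): 1 2 3 .
Index 0: author = 1

Answer: cursor 1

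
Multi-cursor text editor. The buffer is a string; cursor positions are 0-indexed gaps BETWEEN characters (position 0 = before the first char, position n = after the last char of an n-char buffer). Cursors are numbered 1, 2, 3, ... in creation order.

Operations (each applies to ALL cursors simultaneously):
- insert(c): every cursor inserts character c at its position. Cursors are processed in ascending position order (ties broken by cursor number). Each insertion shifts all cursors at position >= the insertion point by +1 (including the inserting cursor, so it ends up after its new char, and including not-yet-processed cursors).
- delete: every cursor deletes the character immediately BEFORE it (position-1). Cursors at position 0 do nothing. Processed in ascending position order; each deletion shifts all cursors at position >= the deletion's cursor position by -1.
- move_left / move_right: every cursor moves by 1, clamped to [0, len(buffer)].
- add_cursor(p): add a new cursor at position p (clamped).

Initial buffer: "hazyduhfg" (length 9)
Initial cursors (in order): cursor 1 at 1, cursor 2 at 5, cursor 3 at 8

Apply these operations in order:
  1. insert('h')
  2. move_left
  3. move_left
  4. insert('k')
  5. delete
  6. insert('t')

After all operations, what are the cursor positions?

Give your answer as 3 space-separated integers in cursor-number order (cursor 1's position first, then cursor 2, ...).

After op 1 (insert('h')): buffer="hhazydhuhfhg" (len 12), cursors c1@2 c2@7 c3@11, authorship .1....2...3.
After op 2 (move_left): buffer="hhazydhuhfhg" (len 12), cursors c1@1 c2@6 c3@10, authorship .1....2...3.
After op 3 (move_left): buffer="hhazydhuhfhg" (len 12), cursors c1@0 c2@5 c3@9, authorship .1....2...3.
After op 4 (insert('k')): buffer="khhazykdhuhkfhg" (len 15), cursors c1@1 c2@7 c3@12, authorship 1.1...2.2..3.3.
After op 5 (delete): buffer="hhazydhuhfhg" (len 12), cursors c1@0 c2@5 c3@9, authorship .1....2...3.
After op 6 (insert('t')): buffer="thhazytdhuhtfhg" (len 15), cursors c1@1 c2@7 c3@12, authorship 1.1...2.2..3.3.

Answer: 1 7 12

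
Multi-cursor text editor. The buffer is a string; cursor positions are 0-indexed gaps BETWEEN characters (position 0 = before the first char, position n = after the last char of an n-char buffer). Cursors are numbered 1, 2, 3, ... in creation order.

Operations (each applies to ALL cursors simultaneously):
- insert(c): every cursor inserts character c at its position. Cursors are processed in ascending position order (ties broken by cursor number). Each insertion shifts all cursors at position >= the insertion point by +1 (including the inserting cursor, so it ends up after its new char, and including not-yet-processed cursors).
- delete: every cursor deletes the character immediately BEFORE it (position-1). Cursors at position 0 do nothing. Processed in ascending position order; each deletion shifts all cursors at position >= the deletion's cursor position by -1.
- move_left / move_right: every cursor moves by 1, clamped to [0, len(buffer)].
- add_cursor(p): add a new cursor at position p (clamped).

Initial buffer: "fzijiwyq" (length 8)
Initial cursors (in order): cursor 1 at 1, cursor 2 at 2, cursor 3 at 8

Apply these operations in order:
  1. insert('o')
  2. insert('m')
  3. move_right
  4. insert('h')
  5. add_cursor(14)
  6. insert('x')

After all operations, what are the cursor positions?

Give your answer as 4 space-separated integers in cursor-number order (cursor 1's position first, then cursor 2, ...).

After op 1 (insert('o')): buffer="fozoijiwyqo" (len 11), cursors c1@2 c2@4 c3@11, authorship .1.2......3
After op 2 (insert('m')): buffer="fomzomijiwyqom" (len 14), cursors c1@3 c2@6 c3@14, authorship .11.22......33
After op 3 (move_right): buffer="fomzomijiwyqom" (len 14), cursors c1@4 c2@7 c3@14, authorship .11.22......33
After op 4 (insert('h')): buffer="fomzhomihjiwyqomh" (len 17), cursors c1@5 c2@9 c3@17, authorship .11.122.2.....333
After op 5 (add_cursor(14)): buffer="fomzhomihjiwyqomh" (len 17), cursors c1@5 c2@9 c4@14 c3@17, authorship .11.122.2.....333
After op 6 (insert('x')): buffer="fomzhxomihxjiwyqxomhx" (len 21), cursors c1@6 c2@11 c4@17 c3@21, authorship .11.1122.22.....43333

Answer: 6 11 21 17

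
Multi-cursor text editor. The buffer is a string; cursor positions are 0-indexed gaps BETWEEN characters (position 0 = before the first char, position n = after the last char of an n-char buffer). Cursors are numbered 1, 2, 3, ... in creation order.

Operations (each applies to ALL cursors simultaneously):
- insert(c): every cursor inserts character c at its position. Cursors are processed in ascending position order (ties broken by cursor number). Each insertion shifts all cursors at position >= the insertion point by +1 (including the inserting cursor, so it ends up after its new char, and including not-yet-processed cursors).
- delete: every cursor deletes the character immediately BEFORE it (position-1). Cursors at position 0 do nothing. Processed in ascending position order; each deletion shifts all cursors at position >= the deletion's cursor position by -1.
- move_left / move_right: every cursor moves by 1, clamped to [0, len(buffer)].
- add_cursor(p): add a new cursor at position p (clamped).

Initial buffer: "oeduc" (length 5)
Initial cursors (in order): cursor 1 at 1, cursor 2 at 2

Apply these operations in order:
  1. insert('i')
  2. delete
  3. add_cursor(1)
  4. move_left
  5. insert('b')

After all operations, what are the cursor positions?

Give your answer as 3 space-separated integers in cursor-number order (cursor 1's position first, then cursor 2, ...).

After op 1 (insert('i')): buffer="oieiduc" (len 7), cursors c1@2 c2@4, authorship .1.2...
After op 2 (delete): buffer="oeduc" (len 5), cursors c1@1 c2@2, authorship .....
After op 3 (add_cursor(1)): buffer="oeduc" (len 5), cursors c1@1 c3@1 c2@2, authorship .....
After op 4 (move_left): buffer="oeduc" (len 5), cursors c1@0 c3@0 c2@1, authorship .....
After op 5 (insert('b')): buffer="bbobeduc" (len 8), cursors c1@2 c3@2 c2@4, authorship 13.2....

Answer: 2 4 2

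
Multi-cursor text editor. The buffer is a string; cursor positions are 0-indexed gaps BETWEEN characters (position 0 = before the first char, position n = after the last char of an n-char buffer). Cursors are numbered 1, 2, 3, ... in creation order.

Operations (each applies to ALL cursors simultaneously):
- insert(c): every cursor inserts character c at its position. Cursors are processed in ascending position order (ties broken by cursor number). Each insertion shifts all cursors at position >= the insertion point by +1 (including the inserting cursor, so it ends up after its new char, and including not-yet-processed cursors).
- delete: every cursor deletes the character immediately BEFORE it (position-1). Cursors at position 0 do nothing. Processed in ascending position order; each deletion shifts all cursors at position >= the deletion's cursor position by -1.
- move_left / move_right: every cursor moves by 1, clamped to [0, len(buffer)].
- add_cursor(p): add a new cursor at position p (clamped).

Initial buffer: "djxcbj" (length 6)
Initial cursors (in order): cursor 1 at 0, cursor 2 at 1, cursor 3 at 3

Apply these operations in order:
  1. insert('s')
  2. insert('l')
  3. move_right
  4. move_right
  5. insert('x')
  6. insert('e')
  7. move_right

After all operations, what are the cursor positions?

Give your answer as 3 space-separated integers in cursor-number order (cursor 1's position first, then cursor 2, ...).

After op 1 (insert('s')): buffer="sdsjxscbj" (len 9), cursors c1@1 c2@3 c3@6, authorship 1.2..3...
After op 2 (insert('l')): buffer="sldsljxslcbj" (len 12), cursors c1@2 c2@5 c3@9, authorship 11.22..33...
After op 3 (move_right): buffer="sldsljxslcbj" (len 12), cursors c1@3 c2@6 c3@10, authorship 11.22..33...
After op 4 (move_right): buffer="sldsljxslcbj" (len 12), cursors c1@4 c2@7 c3@11, authorship 11.22..33...
After op 5 (insert('x')): buffer="sldsxljxxslcbxj" (len 15), cursors c1@5 c2@9 c3@14, authorship 11.212..233..3.
After op 6 (insert('e')): buffer="sldsxeljxxeslcbxej" (len 18), cursors c1@6 c2@11 c3@17, authorship 11.2112..2233..33.
After op 7 (move_right): buffer="sldsxeljxxeslcbxej" (len 18), cursors c1@7 c2@12 c3@18, authorship 11.2112..2233..33.

Answer: 7 12 18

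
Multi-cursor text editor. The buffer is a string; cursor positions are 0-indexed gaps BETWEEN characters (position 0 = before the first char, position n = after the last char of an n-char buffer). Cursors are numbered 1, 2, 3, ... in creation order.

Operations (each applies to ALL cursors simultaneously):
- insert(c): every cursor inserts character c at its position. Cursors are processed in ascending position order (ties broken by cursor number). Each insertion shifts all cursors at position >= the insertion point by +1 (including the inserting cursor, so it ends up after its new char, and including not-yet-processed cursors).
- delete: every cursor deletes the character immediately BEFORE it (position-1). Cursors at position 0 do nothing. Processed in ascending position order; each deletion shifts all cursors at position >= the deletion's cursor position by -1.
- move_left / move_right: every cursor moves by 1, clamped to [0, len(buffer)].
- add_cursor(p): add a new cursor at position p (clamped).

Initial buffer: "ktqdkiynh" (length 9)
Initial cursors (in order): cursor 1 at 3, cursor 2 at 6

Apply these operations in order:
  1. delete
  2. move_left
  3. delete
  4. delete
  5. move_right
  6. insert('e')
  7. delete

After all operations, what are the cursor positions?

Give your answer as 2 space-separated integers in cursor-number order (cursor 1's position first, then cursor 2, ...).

Answer: 1 1

Derivation:
After op 1 (delete): buffer="ktdkynh" (len 7), cursors c1@2 c2@4, authorship .......
After op 2 (move_left): buffer="ktdkynh" (len 7), cursors c1@1 c2@3, authorship .......
After op 3 (delete): buffer="tkynh" (len 5), cursors c1@0 c2@1, authorship .....
After op 4 (delete): buffer="kynh" (len 4), cursors c1@0 c2@0, authorship ....
After op 5 (move_right): buffer="kynh" (len 4), cursors c1@1 c2@1, authorship ....
After op 6 (insert('e')): buffer="keeynh" (len 6), cursors c1@3 c2@3, authorship .12...
After op 7 (delete): buffer="kynh" (len 4), cursors c1@1 c2@1, authorship ....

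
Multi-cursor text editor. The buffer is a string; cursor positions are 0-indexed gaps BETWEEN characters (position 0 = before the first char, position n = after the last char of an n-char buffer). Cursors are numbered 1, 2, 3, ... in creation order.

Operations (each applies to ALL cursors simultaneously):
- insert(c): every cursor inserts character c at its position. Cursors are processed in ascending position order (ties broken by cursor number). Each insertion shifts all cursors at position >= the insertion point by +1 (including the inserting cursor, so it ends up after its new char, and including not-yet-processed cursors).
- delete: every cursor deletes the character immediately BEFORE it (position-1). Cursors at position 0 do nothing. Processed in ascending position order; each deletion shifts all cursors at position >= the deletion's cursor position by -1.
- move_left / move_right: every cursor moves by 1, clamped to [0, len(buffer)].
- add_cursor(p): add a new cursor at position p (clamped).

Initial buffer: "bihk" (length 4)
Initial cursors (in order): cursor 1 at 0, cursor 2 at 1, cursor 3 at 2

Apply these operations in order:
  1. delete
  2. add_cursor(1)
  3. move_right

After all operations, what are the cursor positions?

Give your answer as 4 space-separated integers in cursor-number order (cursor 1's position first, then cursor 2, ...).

After op 1 (delete): buffer="hk" (len 2), cursors c1@0 c2@0 c3@0, authorship ..
After op 2 (add_cursor(1)): buffer="hk" (len 2), cursors c1@0 c2@0 c3@0 c4@1, authorship ..
After op 3 (move_right): buffer="hk" (len 2), cursors c1@1 c2@1 c3@1 c4@2, authorship ..

Answer: 1 1 1 2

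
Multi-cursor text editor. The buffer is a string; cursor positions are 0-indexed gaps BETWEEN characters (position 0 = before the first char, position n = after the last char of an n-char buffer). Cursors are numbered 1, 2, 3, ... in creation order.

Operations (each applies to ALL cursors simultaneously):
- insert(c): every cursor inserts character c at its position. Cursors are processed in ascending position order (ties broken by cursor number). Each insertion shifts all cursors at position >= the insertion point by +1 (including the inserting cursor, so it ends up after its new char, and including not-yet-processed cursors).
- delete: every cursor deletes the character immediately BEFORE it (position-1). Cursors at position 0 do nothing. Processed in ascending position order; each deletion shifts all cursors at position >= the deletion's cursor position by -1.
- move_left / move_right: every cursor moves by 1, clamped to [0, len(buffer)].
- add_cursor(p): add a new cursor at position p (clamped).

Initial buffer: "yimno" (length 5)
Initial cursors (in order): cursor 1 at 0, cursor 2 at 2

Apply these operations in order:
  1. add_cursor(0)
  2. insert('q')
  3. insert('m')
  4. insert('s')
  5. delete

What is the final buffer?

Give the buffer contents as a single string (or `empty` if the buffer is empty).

After op 1 (add_cursor(0)): buffer="yimno" (len 5), cursors c1@0 c3@0 c2@2, authorship .....
After op 2 (insert('q')): buffer="qqyiqmno" (len 8), cursors c1@2 c3@2 c2@5, authorship 13..2...
After op 3 (insert('m')): buffer="qqmmyiqmmno" (len 11), cursors c1@4 c3@4 c2@8, authorship 1313..22...
After op 4 (insert('s')): buffer="qqmmssyiqmsmno" (len 14), cursors c1@6 c3@6 c2@11, authorship 131313..222...
After op 5 (delete): buffer="qqmmyiqmmno" (len 11), cursors c1@4 c3@4 c2@8, authorship 1313..22...

Answer: qqmmyiqmmno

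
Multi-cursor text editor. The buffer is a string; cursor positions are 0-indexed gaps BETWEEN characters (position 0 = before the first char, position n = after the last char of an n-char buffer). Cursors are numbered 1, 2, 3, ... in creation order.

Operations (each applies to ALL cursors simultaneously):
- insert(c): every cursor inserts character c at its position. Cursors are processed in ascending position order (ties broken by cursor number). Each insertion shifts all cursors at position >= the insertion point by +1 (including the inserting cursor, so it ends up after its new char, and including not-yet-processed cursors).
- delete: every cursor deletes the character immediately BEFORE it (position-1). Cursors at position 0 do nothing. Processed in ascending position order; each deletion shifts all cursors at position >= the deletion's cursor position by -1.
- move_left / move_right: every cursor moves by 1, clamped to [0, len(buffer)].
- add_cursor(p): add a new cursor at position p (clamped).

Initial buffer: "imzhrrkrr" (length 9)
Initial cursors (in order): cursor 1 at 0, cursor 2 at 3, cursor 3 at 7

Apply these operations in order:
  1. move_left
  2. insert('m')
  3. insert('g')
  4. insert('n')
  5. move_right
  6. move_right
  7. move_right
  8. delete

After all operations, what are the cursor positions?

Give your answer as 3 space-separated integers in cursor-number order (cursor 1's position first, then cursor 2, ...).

Answer: 5 9 15

Derivation:
After op 1 (move_left): buffer="imzhrrkrr" (len 9), cursors c1@0 c2@2 c3@6, authorship .........
After op 2 (insert('m')): buffer="mimmzhrrmkrr" (len 12), cursors c1@1 c2@4 c3@9, authorship 1..2....3...
After op 3 (insert('g')): buffer="mgimmgzhrrmgkrr" (len 15), cursors c1@2 c2@6 c3@12, authorship 11..22....33...
After op 4 (insert('n')): buffer="mgnimmgnzhrrmgnkrr" (len 18), cursors c1@3 c2@8 c3@15, authorship 111..222....333...
After op 5 (move_right): buffer="mgnimmgnzhrrmgnkrr" (len 18), cursors c1@4 c2@9 c3@16, authorship 111..222....333...
After op 6 (move_right): buffer="mgnimmgnzhrrmgnkrr" (len 18), cursors c1@5 c2@10 c3@17, authorship 111..222....333...
After op 7 (move_right): buffer="mgnimmgnzhrrmgnkrr" (len 18), cursors c1@6 c2@11 c3@18, authorship 111..222....333...
After op 8 (delete): buffer="mgnimgnzhrmgnkr" (len 15), cursors c1@5 c2@9 c3@15, authorship 111..22...333..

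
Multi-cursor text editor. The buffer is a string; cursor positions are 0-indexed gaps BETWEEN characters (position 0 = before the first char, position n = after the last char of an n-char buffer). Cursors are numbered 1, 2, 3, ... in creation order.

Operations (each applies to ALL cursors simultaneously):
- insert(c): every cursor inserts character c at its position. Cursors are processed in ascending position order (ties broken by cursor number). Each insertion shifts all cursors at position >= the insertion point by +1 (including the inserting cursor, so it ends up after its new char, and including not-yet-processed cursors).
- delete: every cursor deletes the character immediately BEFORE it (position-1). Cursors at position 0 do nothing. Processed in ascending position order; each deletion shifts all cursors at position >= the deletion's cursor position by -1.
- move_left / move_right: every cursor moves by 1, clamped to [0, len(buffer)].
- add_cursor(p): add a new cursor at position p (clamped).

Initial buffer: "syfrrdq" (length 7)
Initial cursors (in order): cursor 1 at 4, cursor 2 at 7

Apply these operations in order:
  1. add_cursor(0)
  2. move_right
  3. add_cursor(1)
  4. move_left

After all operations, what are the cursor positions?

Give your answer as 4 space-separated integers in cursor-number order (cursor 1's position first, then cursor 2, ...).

Answer: 4 6 0 0

Derivation:
After op 1 (add_cursor(0)): buffer="syfrrdq" (len 7), cursors c3@0 c1@4 c2@7, authorship .......
After op 2 (move_right): buffer="syfrrdq" (len 7), cursors c3@1 c1@5 c2@7, authorship .......
After op 3 (add_cursor(1)): buffer="syfrrdq" (len 7), cursors c3@1 c4@1 c1@5 c2@7, authorship .......
After op 4 (move_left): buffer="syfrrdq" (len 7), cursors c3@0 c4@0 c1@4 c2@6, authorship .......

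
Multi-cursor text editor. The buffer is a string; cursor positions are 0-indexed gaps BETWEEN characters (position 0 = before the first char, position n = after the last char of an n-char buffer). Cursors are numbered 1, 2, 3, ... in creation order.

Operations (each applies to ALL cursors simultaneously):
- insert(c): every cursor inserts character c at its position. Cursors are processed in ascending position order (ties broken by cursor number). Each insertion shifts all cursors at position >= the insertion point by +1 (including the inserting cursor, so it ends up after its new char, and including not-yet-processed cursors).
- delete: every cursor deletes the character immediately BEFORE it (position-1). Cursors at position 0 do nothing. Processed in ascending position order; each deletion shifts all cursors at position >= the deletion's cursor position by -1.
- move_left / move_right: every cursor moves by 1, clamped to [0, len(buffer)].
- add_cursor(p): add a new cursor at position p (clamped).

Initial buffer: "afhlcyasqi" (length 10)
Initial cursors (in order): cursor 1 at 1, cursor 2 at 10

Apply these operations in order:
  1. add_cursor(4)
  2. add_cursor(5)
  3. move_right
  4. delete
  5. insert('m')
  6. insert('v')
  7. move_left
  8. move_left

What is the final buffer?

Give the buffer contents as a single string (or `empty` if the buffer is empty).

After op 1 (add_cursor(4)): buffer="afhlcyasqi" (len 10), cursors c1@1 c3@4 c2@10, authorship ..........
After op 2 (add_cursor(5)): buffer="afhlcyasqi" (len 10), cursors c1@1 c3@4 c4@5 c2@10, authorship ..........
After op 3 (move_right): buffer="afhlcyasqi" (len 10), cursors c1@2 c3@5 c4@6 c2@10, authorship ..........
After op 4 (delete): buffer="ahlasq" (len 6), cursors c1@1 c3@3 c4@3 c2@6, authorship ......
After op 5 (insert('m')): buffer="amhlmmasqm" (len 10), cursors c1@2 c3@6 c4@6 c2@10, authorship .1..34...2
After op 6 (insert('v')): buffer="amvhlmmvvasqmv" (len 14), cursors c1@3 c3@9 c4@9 c2@14, authorship .11..3434...22
After op 7 (move_left): buffer="amvhlmmvvasqmv" (len 14), cursors c1@2 c3@8 c4@8 c2@13, authorship .11..3434...22
After op 8 (move_left): buffer="amvhlmmvvasqmv" (len 14), cursors c1@1 c3@7 c4@7 c2@12, authorship .11..3434...22

Answer: amvhlmmvvasqmv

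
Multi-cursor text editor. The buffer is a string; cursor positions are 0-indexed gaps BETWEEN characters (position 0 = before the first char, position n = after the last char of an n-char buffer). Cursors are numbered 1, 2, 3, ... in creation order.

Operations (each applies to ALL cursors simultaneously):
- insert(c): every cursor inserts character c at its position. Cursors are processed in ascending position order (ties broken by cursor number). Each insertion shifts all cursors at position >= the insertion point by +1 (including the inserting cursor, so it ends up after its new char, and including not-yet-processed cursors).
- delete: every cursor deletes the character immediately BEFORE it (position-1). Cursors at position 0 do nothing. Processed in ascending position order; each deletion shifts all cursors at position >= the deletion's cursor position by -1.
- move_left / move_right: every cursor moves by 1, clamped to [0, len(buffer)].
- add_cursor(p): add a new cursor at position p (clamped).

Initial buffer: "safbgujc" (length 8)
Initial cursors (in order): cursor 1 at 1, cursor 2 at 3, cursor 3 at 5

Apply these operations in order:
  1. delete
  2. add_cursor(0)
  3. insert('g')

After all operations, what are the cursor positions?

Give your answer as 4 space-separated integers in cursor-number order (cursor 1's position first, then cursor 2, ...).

After op 1 (delete): buffer="abujc" (len 5), cursors c1@0 c2@1 c3@2, authorship .....
After op 2 (add_cursor(0)): buffer="abujc" (len 5), cursors c1@0 c4@0 c2@1 c3@2, authorship .....
After op 3 (insert('g')): buffer="ggagbgujc" (len 9), cursors c1@2 c4@2 c2@4 c3@6, authorship 14.2.3...

Answer: 2 4 6 2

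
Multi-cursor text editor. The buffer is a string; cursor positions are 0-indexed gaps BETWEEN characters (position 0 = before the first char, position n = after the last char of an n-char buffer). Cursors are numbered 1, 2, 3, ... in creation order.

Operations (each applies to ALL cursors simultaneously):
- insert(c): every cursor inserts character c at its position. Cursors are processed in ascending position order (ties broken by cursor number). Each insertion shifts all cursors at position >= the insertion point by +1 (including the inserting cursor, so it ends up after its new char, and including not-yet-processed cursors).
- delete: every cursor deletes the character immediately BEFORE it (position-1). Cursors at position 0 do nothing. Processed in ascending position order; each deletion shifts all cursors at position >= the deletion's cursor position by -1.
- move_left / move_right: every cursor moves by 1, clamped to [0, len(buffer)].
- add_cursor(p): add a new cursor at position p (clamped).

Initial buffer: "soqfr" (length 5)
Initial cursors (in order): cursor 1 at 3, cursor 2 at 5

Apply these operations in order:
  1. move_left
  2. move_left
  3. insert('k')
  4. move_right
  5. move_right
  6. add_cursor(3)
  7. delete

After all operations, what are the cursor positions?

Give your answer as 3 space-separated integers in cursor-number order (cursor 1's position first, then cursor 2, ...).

After op 1 (move_left): buffer="soqfr" (len 5), cursors c1@2 c2@4, authorship .....
After op 2 (move_left): buffer="soqfr" (len 5), cursors c1@1 c2@3, authorship .....
After op 3 (insert('k')): buffer="skoqkfr" (len 7), cursors c1@2 c2@5, authorship .1..2..
After op 4 (move_right): buffer="skoqkfr" (len 7), cursors c1@3 c2@6, authorship .1..2..
After op 5 (move_right): buffer="skoqkfr" (len 7), cursors c1@4 c2@7, authorship .1..2..
After op 6 (add_cursor(3)): buffer="skoqkfr" (len 7), cursors c3@3 c1@4 c2@7, authorship .1..2..
After op 7 (delete): buffer="skkf" (len 4), cursors c1@2 c3@2 c2@4, authorship .12.

Answer: 2 4 2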